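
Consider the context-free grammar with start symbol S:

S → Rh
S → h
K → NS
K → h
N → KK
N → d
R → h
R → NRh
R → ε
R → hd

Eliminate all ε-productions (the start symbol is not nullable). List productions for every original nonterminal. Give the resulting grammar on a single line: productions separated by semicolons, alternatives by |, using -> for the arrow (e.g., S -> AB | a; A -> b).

Nullable set: {R}.
S -> Rh: R nullable, giving Rh | h.
Drop R -> ε.
R -> NRh: R nullable, giving NRh | Nh.
Unchanged (no nullable symbols): S -> h; K -> NS; K -> h; N -> KK; N -> d; R -> h; R -> hd.

S -> h | Rh; K -> h | NS; N -> d | KK; R -> h | Nh | hd | NRh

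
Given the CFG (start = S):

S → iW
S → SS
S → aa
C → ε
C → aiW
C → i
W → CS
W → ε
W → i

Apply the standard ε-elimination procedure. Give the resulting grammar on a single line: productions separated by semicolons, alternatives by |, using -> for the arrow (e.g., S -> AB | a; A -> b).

Nullable set: {C, W}.
S -> iW: W nullable, giving i | iW.
Drop C -> ε.
C -> aiW: W nullable, giving ai | aiW.
Drop W -> ε.
W -> CS: C nullable, giving CS | S.
Unchanged (no nullable symbols): S -> SS; S -> aa; C -> i; W -> i.

S -> i | SS | aa | iW; C -> i | ai | aiW; W -> S | i | CS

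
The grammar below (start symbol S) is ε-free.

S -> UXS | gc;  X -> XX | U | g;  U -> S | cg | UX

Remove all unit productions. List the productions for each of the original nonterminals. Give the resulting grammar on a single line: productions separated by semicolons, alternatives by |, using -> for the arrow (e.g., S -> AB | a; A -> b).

S -> gc | UXS; U -> UX | cg | gc | UXS; X -> g | UX | XX | cg | gc | UXS

Unit productions: U->S, X->U.
Unit pairs (A ⇒* B via units): (U,S), (X,S), (X,U).
S: inherits non-unit rules of {S} → UXS | gc.
U: inherits non-unit rules of {S, U} → UX | UXS | cg | gc.
X: inherits non-unit rules of {S, U, X} → UX | UXS | XX | cg | g | gc.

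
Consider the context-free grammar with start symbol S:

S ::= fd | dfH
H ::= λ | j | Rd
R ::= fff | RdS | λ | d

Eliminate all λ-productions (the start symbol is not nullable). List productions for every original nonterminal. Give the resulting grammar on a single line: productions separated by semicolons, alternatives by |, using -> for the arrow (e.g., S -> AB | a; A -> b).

Nullable set: {H, R}.
S -> dfH: H nullable, giving df | dfH.
Drop H -> λ.
H -> Rd: R nullable, giving Rd | d.
Drop R -> λ.
R -> RdS: R nullable, giving RdS | dS.
Unchanged (no nullable symbols): S -> fd; H -> j; R -> d; R -> fff.

S -> df | fd | dfH; H -> d | j | Rd; R -> d | dS | RdS | fff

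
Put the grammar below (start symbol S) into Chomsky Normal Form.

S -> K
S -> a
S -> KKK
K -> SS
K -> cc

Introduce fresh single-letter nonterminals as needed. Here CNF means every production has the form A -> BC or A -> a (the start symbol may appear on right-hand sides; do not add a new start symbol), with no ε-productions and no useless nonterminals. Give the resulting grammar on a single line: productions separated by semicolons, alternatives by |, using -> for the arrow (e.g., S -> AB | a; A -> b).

No ε-productions.
After unit-elimination: S -> a | SS | cc | KKK; K -> SS | cc.
TERM: introduce A -> c and substitute in every rule of length ≥2.
BIN: S -> KKK becomes S -> KB, B -> KK.

S -> a | AA | KB | SS; A -> c; B -> KK; K -> AA | SS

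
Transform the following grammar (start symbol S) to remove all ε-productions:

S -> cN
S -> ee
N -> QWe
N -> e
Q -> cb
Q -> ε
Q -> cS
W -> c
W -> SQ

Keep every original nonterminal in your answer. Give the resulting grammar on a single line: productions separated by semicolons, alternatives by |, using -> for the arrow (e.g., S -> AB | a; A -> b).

Nullable set: {Q}.
N -> QWe: Q nullable, giving QWe | We.
Drop Q -> ε.
W -> SQ: Q nullable, giving S | SQ.
Unchanged (no nullable symbols): S -> cN; S -> ee; N -> e; Q -> cS; Q -> cb; W -> c.

S -> cN | ee; N -> e | We | QWe; Q -> cS | cb; W -> S | c | SQ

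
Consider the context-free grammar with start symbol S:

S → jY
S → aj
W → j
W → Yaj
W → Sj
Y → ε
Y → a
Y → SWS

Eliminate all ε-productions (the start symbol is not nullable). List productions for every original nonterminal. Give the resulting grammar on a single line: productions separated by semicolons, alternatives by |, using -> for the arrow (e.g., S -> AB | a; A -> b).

S -> j | aj | jY; W -> j | Sj | aj | Yaj; Y -> a | SWS

Nullable set: {Y}.
S -> jY: Y nullable, giving j | jY.
W -> Yaj: Y nullable, giving Yaj | aj.
Drop Y -> ε.
Unchanged (no nullable symbols): S -> aj; W -> Sj; W -> j; Y -> SWS; Y -> a.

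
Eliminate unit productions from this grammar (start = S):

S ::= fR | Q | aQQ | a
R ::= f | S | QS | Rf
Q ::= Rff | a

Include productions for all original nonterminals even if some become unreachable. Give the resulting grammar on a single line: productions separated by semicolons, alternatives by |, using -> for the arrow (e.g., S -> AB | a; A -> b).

Unit productions: R->S, S->Q.
Unit pairs (A ⇒* B via units): (R,Q), (R,S), (S,Q).
S: inherits non-unit rules of {Q, S} → Rff | a | aQQ | fR.
Q: inherits non-unit rules of {Q} → Rff | a.
R: inherits non-unit rules of {Q, R, S} → QS | Rf | Rff | a | aQQ | f | fR.

S -> a | fR | Rff | aQQ; Q -> a | Rff; R -> a | f | QS | Rf | fR | Rff | aQQ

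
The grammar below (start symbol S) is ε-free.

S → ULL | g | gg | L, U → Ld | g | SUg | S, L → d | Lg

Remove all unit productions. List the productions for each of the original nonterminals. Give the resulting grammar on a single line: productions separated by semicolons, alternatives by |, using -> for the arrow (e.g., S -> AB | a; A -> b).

S -> d | g | Lg | gg | ULL; L -> d | Lg; U -> d | g | Ld | Lg | gg | SUg | ULL

Unit productions: S->L, U->S.
Unit pairs (A ⇒* B via units): (S,L), (U,L), (U,S).
S: inherits non-unit rules of {L, S} → Lg | ULL | d | g | gg.
L: inherits non-unit rules of {L} → Lg | d.
U: inherits non-unit rules of {L, S, U} → Ld | Lg | SUg | ULL | d | g | gg.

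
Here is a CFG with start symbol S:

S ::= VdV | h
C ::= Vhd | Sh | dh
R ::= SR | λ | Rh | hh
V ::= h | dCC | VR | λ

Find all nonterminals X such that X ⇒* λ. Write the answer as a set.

{R, V}

Directly nullable (have an ε-rule): {R, V}.
Not nullable: C, S — each has a terminal in every rule's right-hand side or depends on a non-nullable symbol.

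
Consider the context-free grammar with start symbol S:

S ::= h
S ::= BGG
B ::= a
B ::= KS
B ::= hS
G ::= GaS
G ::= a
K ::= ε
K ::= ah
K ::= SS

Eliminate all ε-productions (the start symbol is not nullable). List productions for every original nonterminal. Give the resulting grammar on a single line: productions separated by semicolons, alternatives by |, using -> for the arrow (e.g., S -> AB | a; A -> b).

S -> h | BGG; B -> S | a | KS | hS; G -> a | GaS; K -> SS | ah

Nullable set: {K}.
B -> KS: K nullable, giving KS | S.
Drop K -> ε.
Unchanged (no nullable symbols): S -> BGG; S -> h; B -> a; B -> hS; G -> GaS; G -> a; K -> SS; K -> ah.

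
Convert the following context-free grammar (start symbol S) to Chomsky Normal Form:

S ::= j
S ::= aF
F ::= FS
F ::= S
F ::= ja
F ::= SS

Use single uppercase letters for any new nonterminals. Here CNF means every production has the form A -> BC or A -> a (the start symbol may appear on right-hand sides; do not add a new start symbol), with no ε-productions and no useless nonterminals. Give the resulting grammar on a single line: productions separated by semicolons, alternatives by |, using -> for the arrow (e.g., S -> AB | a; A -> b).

No ε-productions.
After unit-elimination: S -> j | aF; F -> j | FS | SS | aF | ja.
TERM: introduce A -> a, B -> j and substitute in every rule of length ≥2.

S -> j | AF; A -> a; B -> j; F -> j | AF | BA | FS | SS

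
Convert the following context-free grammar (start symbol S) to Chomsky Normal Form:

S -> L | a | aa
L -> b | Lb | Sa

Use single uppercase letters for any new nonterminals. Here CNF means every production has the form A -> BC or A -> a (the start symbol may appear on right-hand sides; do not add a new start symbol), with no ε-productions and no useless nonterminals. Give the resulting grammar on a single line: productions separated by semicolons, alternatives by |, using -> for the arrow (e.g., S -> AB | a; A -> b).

S -> a | b | BB | LA | SB; A -> b; B -> a; L -> b | LA | SB

No ε-productions.
After unit-elimination: S -> a | b | Lb | Sa | aa; L -> b | Lb | Sa.
TERM: introduce B -> a, A -> b and substitute in every rule of length ≥2.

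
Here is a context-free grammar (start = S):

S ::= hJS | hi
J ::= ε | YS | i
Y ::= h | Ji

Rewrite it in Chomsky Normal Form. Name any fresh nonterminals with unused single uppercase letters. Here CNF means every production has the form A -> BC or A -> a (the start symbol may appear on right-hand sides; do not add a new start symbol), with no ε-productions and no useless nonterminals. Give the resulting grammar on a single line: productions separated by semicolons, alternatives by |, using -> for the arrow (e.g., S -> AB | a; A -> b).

S -> AB | AC | AS; A -> h; B -> i; C -> JS; J -> i | YS; Y -> h | i | JB

Nullable: {J}; after ε-elimination: S -> hS | hi | hJS; J -> i | YS; Y -> h | i | Ji.
No unit productions to eliminate.
TERM: introduce A -> h, B -> i and substitute in every rule of length ≥2.
BIN: S -> AJS becomes S -> AC, C -> JS.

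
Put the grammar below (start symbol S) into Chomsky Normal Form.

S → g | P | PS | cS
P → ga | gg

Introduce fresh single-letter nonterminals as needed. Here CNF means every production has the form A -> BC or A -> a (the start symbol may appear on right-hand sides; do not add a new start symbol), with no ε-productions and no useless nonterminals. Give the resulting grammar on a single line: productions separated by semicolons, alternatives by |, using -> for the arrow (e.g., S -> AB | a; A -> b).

S -> g | AA | AB | CS | PS; A -> g; B -> a; C -> c; P -> AA | AB

No ε-productions.
After unit-elimination: S -> g | PS | cS | ga | gg; P -> ga | gg.
TERM: introduce B -> a, C -> c, A -> g and substitute in every rule of length ≥2.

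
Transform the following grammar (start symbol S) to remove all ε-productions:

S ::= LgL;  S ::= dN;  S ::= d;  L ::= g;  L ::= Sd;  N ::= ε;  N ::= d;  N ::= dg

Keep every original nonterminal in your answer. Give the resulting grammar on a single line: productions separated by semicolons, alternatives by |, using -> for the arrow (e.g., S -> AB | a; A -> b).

Nullable set: {N}.
S -> dN: N nullable, giving d | dN.
Drop N -> ε.
Unchanged (no nullable symbols): S -> LgL; S -> d; L -> Sd; L -> g; N -> d; N -> dg.

S -> d | dN | LgL; L -> g | Sd; N -> d | dg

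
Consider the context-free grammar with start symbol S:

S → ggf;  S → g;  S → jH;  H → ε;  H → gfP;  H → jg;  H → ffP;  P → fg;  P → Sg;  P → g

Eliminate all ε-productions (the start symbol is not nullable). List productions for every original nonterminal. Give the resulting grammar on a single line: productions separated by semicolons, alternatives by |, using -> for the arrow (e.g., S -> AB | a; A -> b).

Nullable set: {H}.
S -> jH: H nullable, giving j | jH.
Drop H -> ε.
Unchanged (no nullable symbols): S -> g; S -> ggf; H -> ffP; H -> gfP; H -> jg; P -> Sg; P -> fg; P -> g.

S -> g | j | jH | ggf; H -> jg | ffP | gfP; P -> g | Sg | fg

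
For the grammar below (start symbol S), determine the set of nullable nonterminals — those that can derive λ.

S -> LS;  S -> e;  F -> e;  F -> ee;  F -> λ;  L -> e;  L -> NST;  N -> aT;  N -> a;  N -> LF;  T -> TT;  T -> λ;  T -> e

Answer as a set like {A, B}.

Directly nullable (have an ε-rule): {F, T}.
Not nullable: L, N, S — each has a terminal in every rule's right-hand side or depends on a non-nullable symbol.

{F, T}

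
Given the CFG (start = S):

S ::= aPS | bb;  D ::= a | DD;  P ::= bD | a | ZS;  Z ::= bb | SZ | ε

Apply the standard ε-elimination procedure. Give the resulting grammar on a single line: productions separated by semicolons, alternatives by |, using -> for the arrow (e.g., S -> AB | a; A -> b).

Nullable set: {Z}.
P -> ZS: Z nullable, giving S | ZS.
Drop Z -> ε.
Z -> SZ: Z nullable, giving S | SZ.
Unchanged (no nullable symbols): S -> aPS; S -> bb; D -> DD; D -> a; P -> a; P -> bD; Z -> bb.

S -> bb | aPS; D -> a | DD; P -> S | a | ZS | bD; Z -> S | SZ | bb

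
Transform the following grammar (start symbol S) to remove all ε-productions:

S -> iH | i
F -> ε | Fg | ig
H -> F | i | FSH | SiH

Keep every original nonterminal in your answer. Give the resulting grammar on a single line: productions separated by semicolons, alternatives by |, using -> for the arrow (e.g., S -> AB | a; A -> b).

Nullable set: {F, H}.
S -> iH: H nullable, giving i | iH.
Drop F -> ε.
F -> Fg: F nullable, giving Fg | g.
H -> F: F nullable, giving F.
H -> FSH: F, H nullable, giving FS | FSH | S | SH.
H -> SiH: H nullable, giving Si | SiH.
Unchanged (no nullable symbols): S -> i; F -> ig; H -> i.

S -> i | iH; F -> g | Fg | ig; H -> F | S | i | FS | SH | Si | FSH | SiH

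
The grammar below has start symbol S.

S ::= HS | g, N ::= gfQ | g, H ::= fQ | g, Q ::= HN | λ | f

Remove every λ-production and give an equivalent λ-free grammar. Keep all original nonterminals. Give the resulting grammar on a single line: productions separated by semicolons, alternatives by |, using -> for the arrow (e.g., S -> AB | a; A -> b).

S -> g | HS; H -> f | g | fQ; N -> g | gf | gfQ; Q -> f | HN

Nullable set: {Q}.
H -> fQ: Q nullable, giving f | fQ.
N -> gfQ: Q nullable, giving gf | gfQ.
Drop Q -> λ.
Unchanged (no nullable symbols): S -> HS; S -> g; H -> g; N -> g; Q -> HN; Q -> f.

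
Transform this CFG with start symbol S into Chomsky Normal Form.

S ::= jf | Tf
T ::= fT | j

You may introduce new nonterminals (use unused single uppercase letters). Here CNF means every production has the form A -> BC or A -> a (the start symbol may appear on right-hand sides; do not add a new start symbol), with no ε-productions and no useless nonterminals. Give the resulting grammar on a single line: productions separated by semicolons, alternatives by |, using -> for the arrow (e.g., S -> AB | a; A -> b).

No ε-productions.
No unit productions to eliminate.
TERM: introduce A -> f, B -> j and substitute in every rule of length ≥2.

S -> BA | TA; A -> f; B -> j; T -> j | AT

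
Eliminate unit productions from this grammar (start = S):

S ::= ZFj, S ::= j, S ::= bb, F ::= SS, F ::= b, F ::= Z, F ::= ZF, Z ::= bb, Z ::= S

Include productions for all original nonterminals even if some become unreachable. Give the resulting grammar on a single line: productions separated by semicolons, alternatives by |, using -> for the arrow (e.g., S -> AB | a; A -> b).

Unit productions: F->Z, Z->S.
Unit pairs (A ⇒* B via units): (F,S), (F,Z), (Z,S).
S: inherits non-unit rules of {S} → ZFj | bb | j.
F: inherits non-unit rules of {F, S, Z} → SS | ZF | ZFj | b | bb | j.
Z: inherits non-unit rules of {S, Z} → ZFj | bb | j.

S -> j | bb | ZFj; F -> b | j | SS | ZF | bb | ZFj; Z -> j | bb | ZFj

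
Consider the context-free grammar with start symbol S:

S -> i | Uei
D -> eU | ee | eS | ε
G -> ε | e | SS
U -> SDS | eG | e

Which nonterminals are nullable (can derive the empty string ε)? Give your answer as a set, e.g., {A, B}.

{D, G}

Directly nullable (have an ε-rule): {D, G}.
Not nullable: S, U — each has a terminal in every rule's right-hand side or depends on a non-nullable symbol.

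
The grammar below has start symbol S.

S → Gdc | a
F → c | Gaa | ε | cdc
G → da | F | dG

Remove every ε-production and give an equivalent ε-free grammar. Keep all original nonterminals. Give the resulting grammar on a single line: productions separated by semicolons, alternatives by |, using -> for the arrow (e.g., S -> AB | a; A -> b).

Nullable set: {F, G}.
S -> Gdc: G nullable, giving Gdc | dc.
Drop F -> ε.
F -> Gaa: G nullable, giving Gaa | aa.
G -> F: F nullable, giving F.
G -> dG: G nullable, giving d | dG.
Unchanged (no nullable symbols): S -> a; F -> c; F -> cdc; G -> da.

S -> a | dc | Gdc; F -> c | aa | Gaa | cdc; G -> F | d | dG | da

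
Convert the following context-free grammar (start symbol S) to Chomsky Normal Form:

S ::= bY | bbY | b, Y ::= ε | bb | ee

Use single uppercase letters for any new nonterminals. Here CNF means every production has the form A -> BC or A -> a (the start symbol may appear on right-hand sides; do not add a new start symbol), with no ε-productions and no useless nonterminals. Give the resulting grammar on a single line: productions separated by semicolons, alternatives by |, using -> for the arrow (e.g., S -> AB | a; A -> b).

S -> b | AA | AC | AY; A -> b; B -> e; C -> AY; Y -> AA | BB

Nullable: {Y}; after ε-elimination: S -> b | bY | bb | bbY; Y -> bb | ee.
No unit productions to eliminate.
TERM: introduce A -> b, B -> e and substitute in every rule of length ≥2.
BIN: S -> AAY becomes S -> AC, C -> AY.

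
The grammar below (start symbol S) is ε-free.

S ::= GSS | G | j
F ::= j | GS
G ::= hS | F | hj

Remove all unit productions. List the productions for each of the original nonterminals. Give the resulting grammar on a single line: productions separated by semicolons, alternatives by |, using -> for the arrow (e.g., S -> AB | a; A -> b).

S -> j | GS | hS | hj | GSS; F -> j | GS; G -> j | GS | hS | hj

Unit productions: G->F, S->G.
Unit pairs (A ⇒* B via units): (G,F), (S,F), (S,G).
S: inherits non-unit rules of {F, G, S} → GS | GSS | hS | hj | j.
F: inherits non-unit rules of {F} → GS | j.
G: inherits non-unit rules of {F, G} → GS | hS | hj | j.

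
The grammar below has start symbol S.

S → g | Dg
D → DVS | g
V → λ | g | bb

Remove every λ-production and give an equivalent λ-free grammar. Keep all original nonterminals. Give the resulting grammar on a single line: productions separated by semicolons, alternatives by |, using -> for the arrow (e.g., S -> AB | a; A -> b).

S -> g | Dg; D -> g | DS | DVS; V -> g | bb

Nullable set: {V}.
D -> DVS: V nullable, giving DS | DVS.
Drop V -> λ.
Unchanged (no nullable symbols): S -> Dg; S -> g; D -> g; V -> bb; V -> g.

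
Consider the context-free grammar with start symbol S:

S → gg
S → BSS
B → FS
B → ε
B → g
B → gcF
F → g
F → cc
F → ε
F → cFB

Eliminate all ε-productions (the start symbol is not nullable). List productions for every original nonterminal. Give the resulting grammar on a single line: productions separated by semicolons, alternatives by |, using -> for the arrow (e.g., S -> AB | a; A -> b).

S -> SS | gg | BSS; B -> S | g | FS | gc | gcF; F -> c | g | cB | cF | cc | cFB

Nullable set: {B, F}.
S -> BSS: B nullable, giving BSS | SS.
Drop B -> ε.
B -> FS: F nullable, giving FS | S.
B -> gcF: F nullable, giving gc | gcF.
Drop F -> ε.
F -> cFB: F, B nullable, giving c | cB | cF | cFB.
Unchanged (no nullable symbols): S -> gg; B -> g; F -> cc; F -> g.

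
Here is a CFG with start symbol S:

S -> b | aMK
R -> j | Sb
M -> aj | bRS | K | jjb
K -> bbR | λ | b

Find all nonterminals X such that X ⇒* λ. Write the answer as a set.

Directly nullable (have an ε-rule): {K}.
M is nullable via M -> K (every symbol on the right is already known nullable).
Not nullable: R, S — each has a terminal in every rule's right-hand side or depends on a non-nullable symbol.

{K, M}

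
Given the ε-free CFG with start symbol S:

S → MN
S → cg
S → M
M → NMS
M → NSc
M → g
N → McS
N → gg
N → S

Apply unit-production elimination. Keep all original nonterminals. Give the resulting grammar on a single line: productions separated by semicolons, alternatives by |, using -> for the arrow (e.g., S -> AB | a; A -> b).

S -> g | MN | cg | NMS | NSc; M -> g | NMS | NSc; N -> g | MN | cg | gg | McS | NMS | NSc

Unit productions: N->S, S->M.
Unit pairs (A ⇒* B via units): (N,M), (N,S), (S,M).
S: inherits non-unit rules of {M, S} → MN | NMS | NSc | cg | g.
M: inherits non-unit rules of {M} → NMS | NSc | g.
N: inherits non-unit rules of {M, N, S} → MN | McS | NMS | NSc | cg | g | gg.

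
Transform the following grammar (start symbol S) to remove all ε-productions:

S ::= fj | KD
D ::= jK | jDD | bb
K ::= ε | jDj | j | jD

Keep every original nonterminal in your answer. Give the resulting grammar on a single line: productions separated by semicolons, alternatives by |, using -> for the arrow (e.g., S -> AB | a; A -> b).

S -> D | KD | fj; D -> j | bb | jK | jDD; K -> j | jD | jDj

Nullable set: {K}.
S -> KD: K nullable, giving D | KD.
D -> jK: K nullable, giving j | jK.
Drop K -> ε.
Unchanged (no nullable symbols): S -> fj; D -> bb; D -> jDD; K -> j; K -> jD; K -> jDj.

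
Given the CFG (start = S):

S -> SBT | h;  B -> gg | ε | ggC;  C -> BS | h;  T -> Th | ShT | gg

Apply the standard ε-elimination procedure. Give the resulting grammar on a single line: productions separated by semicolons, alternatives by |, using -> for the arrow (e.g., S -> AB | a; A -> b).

S -> h | ST | SBT; B -> gg | ggC; C -> S | h | BS; T -> Th | gg | ShT

Nullable set: {B}.
S -> SBT: B nullable, giving SBT | ST.
Drop B -> ε.
C -> BS: B nullable, giving BS | S.
Unchanged (no nullable symbols): S -> h; B -> gg; B -> ggC; C -> h; T -> ShT; T -> Th; T -> gg.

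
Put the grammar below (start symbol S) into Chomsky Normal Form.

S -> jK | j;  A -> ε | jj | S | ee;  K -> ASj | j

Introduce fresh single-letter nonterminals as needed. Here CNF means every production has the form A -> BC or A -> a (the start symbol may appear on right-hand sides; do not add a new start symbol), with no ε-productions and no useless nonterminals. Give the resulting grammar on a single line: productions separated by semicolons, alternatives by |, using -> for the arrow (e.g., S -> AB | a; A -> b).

Nullable: {A}; after ε-elimination: S -> j | jK; A -> S | ee | jj; K -> j | Sj | ASj.
After unit-elimination: S -> j | jK; A -> j | ee | jK | jj; K -> j | Sj | ASj.
TERM: introduce B -> e, C -> j and substitute in every rule of length ≥2.
BIN: K -> ASC becomes K -> AD, D -> SC.

S -> j | CK; A -> j | BB | CC | CK; B -> e; C -> j; D -> SC; K -> j | AD | SC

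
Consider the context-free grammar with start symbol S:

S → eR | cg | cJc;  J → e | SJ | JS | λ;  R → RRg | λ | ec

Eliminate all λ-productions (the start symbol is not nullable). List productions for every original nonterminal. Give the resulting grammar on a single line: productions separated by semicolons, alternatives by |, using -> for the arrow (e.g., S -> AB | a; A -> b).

Nullable set: {J, R}.
S -> cJc: J nullable, giving cJc | cc.
S -> eR: R nullable, giving e | eR.
Drop J -> λ.
J -> JS: J nullable, giving JS | S.
J -> SJ: J nullable, giving S | SJ.
Drop R -> λ.
R -> RRg: R, R nullable, giving RRg | Rg | g.
Unchanged (no nullable symbols): S -> cg; J -> e; R -> ec.

S -> e | cc | cg | eR | cJc; J -> S | e | JS | SJ; R -> g | Rg | ec | RRg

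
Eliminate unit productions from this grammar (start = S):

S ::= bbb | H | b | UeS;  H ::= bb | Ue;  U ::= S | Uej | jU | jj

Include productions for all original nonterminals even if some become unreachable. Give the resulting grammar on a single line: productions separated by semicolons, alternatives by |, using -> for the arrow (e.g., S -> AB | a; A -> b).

Unit productions: S->H, U->S.
Unit pairs (A ⇒* B via units): (S,H), (U,H), (U,S).
S: inherits non-unit rules of {H, S} → Ue | UeS | b | bb | bbb.
H: inherits non-unit rules of {H} → Ue | bb.
U: inherits non-unit rules of {H, S, U} → Ue | UeS | Uej | b | bb | bbb | jU | jj.

S -> b | Ue | bb | UeS | bbb; H -> Ue | bb; U -> b | Ue | bb | jU | jj | UeS | Uej | bbb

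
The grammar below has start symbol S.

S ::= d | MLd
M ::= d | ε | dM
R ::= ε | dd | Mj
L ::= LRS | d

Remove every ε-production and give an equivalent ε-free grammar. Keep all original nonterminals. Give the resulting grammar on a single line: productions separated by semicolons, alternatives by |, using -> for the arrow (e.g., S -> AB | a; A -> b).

Nullable set: {M, R}.
S -> MLd: M nullable, giving Ld | MLd.
L -> LRS: R nullable, giving LRS | LS.
Drop M -> ε.
M -> dM: M nullable, giving d | dM.
Drop R -> ε.
R -> Mj: M nullable, giving Mj | j.
Unchanged (no nullable symbols): S -> d; L -> d; M -> d; R -> dd.

S -> d | Ld | MLd; L -> d | LS | LRS; M -> d | dM; R -> j | Mj | dd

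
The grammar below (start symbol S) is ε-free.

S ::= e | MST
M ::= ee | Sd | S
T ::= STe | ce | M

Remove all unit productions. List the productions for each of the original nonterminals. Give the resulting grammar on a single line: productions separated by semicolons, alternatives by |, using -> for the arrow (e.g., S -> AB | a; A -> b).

Unit productions: M->S, T->M.
Unit pairs (A ⇒* B via units): (M,S), (T,M), (T,S).
S: inherits non-unit rules of {S} → MST | e.
M: inherits non-unit rules of {M, S} → MST | Sd | e | ee.
T: inherits non-unit rules of {M, S, T} → MST | STe | Sd | ce | e | ee.

S -> e | MST; M -> e | Sd | ee | MST; T -> e | Sd | ce | ee | MST | STe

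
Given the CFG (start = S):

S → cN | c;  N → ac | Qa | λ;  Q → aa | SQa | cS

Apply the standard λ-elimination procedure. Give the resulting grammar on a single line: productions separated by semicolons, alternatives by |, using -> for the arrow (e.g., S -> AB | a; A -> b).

S -> c | cN; N -> Qa | ac; Q -> aa | cS | SQa

Nullable set: {N}.
S -> cN: N nullable, giving c | cN.
Drop N -> λ.
Unchanged (no nullable symbols): S -> c; N -> Qa; N -> ac; Q -> SQa; Q -> aa; Q -> cS.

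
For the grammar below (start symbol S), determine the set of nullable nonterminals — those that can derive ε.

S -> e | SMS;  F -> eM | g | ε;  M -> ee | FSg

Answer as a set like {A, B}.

Directly nullable (have an ε-rule): {F}.
Not nullable: M, S — each has a terminal in every rule's right-hand side or depends on a non-nullable symbol.

{F}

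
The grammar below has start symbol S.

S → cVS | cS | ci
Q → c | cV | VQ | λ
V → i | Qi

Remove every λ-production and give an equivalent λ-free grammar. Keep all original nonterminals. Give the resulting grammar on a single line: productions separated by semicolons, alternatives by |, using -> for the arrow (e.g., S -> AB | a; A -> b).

Nullable set: {Q}.
Drop Q -> λ.
Q -> VQ: Q nullable, giving V | VQ.
V -> Qi: Q nullable, giving Qi | i.
Unchanged (no nullable symbols): S -> cS; S -> cVS; S -> ci; Q -> c; Q -> cV; V -> i.

S -> cS | ci | cVS; Q -> V | c | VQ | cV; V -> i | Qi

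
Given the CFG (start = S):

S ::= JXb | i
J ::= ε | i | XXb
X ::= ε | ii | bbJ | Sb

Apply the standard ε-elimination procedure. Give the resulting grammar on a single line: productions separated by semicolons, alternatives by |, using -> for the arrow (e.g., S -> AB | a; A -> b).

Nullable set: {J, X}.
S -> JXb: J, X nullable, giving JXb | Jb | Xb | b.
Drop J -> ε.
J -> XXb: X, X nullable, giving XXb | Xb | b.
Drop X -> ε.
X -> bbJ: J nullable, giving bb | bbJ.
Unchanged (no nullable symbols): S -> i; J -> i; X -> Sb; X -> ii.

S -> b | i | Jb | Xb | JXb; J -> b | i | Xb | XXb; X -> Sb | bb | ii | bbJ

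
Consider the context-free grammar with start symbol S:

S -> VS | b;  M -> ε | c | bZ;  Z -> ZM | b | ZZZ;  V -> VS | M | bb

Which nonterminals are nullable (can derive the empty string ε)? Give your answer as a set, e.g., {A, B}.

{M, V}

Directly nullable (have an ε-rule): {M}.
V is nullable via V -> M (every symbol on the right is already known nullable).
Not nullable: S, Z — each has a terminal in every rule's right-hand side or depends on a non-nullable symbol.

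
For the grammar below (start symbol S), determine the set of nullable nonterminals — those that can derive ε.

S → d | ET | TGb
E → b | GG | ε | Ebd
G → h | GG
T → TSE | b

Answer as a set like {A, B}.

{E}

Directly nullable (have an ε-rule): {E}.
Not nullable: G, S, T — each has a terminal in every rule's right-hand side or depends on a non-nullable symbol.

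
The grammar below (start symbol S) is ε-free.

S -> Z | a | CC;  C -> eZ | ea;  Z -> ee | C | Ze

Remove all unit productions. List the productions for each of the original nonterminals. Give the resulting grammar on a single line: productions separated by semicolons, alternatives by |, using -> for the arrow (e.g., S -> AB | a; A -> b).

Unit productions: S->Z, Z->C.
Unit pairs (A ⇒* B via units): (S,C), (S,Z), (Z,C).
S: inherits non-unit rules of {C, S, Z} → CC | Ze | a | eZ | ea | ee.
C: inherits non-unit rules of {C} → eZ | ea.
Z: inherits non-unit rules of {C, Z} → Ze | eZ | ea | ee.

S -> a | CC | Ze | eZ | ea | ee; C -> eZ | ea; Z -> Ze | eZ | ea | ee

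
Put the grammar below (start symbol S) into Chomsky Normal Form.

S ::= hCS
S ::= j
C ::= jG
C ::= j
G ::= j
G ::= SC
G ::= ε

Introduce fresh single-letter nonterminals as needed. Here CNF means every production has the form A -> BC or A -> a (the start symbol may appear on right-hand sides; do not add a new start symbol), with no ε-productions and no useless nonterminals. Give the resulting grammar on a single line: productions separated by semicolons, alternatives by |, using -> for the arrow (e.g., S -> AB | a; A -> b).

Nullable: {G}; after ε-elimination: S -> j | hCS; C -> j | jG; G -> j | SC.
No unit productions to eliminate.
TERM: introduce B -> h, A -> j and substitute in every rule of length ≥2.
BIN: S -> BCS becomes S -> BD, D -> CS.

S -> j | BD; A -> j; B -> h; C -> j | AG; D -> CS; G -> j | SC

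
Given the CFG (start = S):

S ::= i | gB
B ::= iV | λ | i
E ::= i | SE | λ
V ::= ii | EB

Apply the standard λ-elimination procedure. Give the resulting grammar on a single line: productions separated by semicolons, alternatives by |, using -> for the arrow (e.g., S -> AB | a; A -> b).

Nullable set: {B, E, V}.
S -> gB: B nullable, giving g | gB.
Drop B -> λ.
B -> iV: V nullable, giving i | iV.
Drop E -> λ.
E -> SE: E nullable, giving S | SE.
V -> EB: E, B nullable, giving B | E | EB.
Unchanged (no nullable symbols): S -> i; B -> i; E -> i; V -> ii.

S -> g | i | gB; B -> i | iV; E -> S | i | SE; V -> B | E | EB | ii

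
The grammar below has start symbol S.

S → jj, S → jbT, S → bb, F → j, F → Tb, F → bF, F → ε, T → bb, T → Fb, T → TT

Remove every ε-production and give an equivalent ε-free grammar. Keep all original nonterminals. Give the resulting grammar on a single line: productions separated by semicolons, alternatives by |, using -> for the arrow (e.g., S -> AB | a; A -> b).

Nullable set: {F}.
Drop F -> ε.
F -> bF: F nullable, giving b | bF.
T -> Fb: F nullable, giving Fb | b.
Unchanged (no nullable symbols): S -> bb; S -> jbT; S -> jj; F -> Tb; F -> j; T -> TT; T -> bb.

S -> bb | jj | jbT; F -> b | j | Tb | bF; T -> b | Fb | TT | bb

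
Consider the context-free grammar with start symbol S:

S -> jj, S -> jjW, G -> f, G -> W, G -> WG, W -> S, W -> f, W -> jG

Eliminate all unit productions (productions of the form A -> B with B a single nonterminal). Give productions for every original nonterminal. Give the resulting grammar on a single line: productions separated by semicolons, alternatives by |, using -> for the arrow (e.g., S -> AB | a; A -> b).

S -> jj | jjW; G -> f | WG | jG | jj | jjW; W -> f | jG | jj | jjW

Unit productions: G->W, W->S.
Unit pairs (A ⇒* B via units): (G,S), (G,W), (W,S).
S: inherits non-unit rules of {S} → jj | jjW.
G: inherits non-unit rules of {G, S, W} → WG | f | jG | jj | jjW.
W: inherits non-unit rules of {S, W} → f | jG | jj | jjW.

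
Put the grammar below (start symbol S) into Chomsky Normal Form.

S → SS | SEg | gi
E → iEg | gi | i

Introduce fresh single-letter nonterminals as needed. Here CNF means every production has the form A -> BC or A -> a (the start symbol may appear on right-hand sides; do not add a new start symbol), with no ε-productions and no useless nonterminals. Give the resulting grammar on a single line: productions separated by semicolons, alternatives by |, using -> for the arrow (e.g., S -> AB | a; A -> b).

No ε-productions.
No unit productions to eliminate.
TERM: introduce A -> g, B -> i and substitute in every rule of length ≥2.
BIN: E -> BEA becomes E -> BC, C -> EA; S -> SEA becomes S -> SD, D -> EA.

S -> AB | SD | SS; A -> g; B -> i; C -> EA; D -> EA; E -> i | AB | BC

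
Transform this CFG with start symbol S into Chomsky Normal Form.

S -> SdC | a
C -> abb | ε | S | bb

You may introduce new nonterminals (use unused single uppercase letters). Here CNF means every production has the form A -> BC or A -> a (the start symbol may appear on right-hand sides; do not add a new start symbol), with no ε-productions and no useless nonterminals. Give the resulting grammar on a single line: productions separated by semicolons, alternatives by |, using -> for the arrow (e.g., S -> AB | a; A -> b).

Nullable: {C}; after ε-elimination: S -> a | Sd | SdC; C -> S | bb | abb.
After unit-elimination: S -> a | Sd | SdC; C -> a | Sd | bb | SdC | abb.
TERM: introduce B -> a, D -> b, A -> d and substitute in every rule of length ≥2.
BIN: C -> BDD becomes C -> BE, E -> DD; C -> SAC becomes C -> SF, F -> AC; S -> SAC becomes S -> SG, G -> AC.

S -> a | SA | SG; A -> d; B -> a; C -> a | BE | DD | SA | SF; D -> b; E -> DD; F -> AC; G -> AC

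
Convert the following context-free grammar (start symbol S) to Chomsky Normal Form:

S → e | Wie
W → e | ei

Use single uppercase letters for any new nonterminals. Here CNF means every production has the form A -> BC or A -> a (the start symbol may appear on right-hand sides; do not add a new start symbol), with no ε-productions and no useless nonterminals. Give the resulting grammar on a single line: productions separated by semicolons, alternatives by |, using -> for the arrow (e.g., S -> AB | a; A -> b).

S -> e | WC; A -> i; B -> e; C -> AB; W -> e | BA

No ε-productions.
No unit productions to eliminate.
TERM: introduce B -> e, A -> i and substitute in every rule of length ≥2.
BIN: S -> WAB becomes S -> WC, C -> AB.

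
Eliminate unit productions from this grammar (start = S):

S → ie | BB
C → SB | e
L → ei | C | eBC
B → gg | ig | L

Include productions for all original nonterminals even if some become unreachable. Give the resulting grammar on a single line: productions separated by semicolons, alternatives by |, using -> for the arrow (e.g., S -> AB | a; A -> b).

S -> BB | ie; B -> e | SB | ei | gg | ig | eBC; C -> e | SB; L -> e | SB | ei | eBC

Unit productions: B->L, L->C.
Unit pairs (A ⇒* B via units): (B,C), (B,L), (L,C).
S: inherits non-unit rules of {S} → BB | ie.
B: inherits non-unit rules of {B, C, L} → SB | e | eBC | ei | gg | ig.
C: inherits non-unit rules of {C} → SB | e.
L: inherits non-unit rules of {C, L} → SB | e | eBC | ei.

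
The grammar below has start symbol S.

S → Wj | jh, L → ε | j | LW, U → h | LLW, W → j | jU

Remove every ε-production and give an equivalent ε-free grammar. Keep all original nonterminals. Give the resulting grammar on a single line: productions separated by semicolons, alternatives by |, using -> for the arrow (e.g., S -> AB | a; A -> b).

Nullable set: {L}.
Drop L -> ε.
L -> LW: L nullable, giving LW | W.
U -> LLW: L, L nullable, giving LLW | LW | W.
Unchanged (no nullable symbols): S -> Wj; S -> jh; L -> j; U -> h; W -> j; W -> jU.

S -> Wj | jh; L -> W | j | LW; U -> W | h | LW | LLW; W -> j | jU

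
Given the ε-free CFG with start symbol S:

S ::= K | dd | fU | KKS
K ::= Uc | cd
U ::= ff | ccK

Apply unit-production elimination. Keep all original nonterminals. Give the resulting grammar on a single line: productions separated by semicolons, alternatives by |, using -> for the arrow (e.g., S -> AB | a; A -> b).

S -> Uc | cd | dd | fU | KKS; K -> Uc | cd; U -> ff | ccK

Unit productions: S->K.
Unit pairs (A ⇒* B via units): (S,K).
S: inherits non-unit rules of {K, S} → KKS | Uc | cd | dd | fU.
K: inherits non-unit rules of {K} → Uc | cd.
U: inherits non-unit rules of {U} → ccK | ff.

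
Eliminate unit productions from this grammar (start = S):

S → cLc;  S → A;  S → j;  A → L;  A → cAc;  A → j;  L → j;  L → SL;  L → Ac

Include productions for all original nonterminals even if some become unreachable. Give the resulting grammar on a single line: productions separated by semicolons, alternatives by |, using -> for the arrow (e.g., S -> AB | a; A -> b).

Unit productions: A->L, S->A.
Unit pairs (A ⇒* B via units): (A,L), (S,A), (S,L).
S: inherits non-unit rules of {A, L, S} → Ac | SL | cAc | cLc | j.
A: inherits non-unit rules of {A, L} → Ac | SL | cAc | j.
L: inherits non-unit rules of {L} → Ac | SL | j.

S -> j | Ac | SL | cAc | cLc; A -> j | Ac | SL | cAc; L -> j | Ac | SL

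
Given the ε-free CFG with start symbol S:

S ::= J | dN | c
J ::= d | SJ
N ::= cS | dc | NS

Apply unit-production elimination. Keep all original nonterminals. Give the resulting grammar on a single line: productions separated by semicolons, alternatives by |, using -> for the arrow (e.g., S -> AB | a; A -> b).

S -> c | d | SJ | dN; J -> d | SJ; N -> NS | cS | dc

Unit productions: S->J.
Unit pairs (A ⇒* B via units): (S,J).
S: inherits non-unit rules of {J, S} → SJ | c | d | dN.
J: inherits non-unit rules of {J} → SJ | d.
N: inherits non-unit rules of {N} → NS | cS | dc.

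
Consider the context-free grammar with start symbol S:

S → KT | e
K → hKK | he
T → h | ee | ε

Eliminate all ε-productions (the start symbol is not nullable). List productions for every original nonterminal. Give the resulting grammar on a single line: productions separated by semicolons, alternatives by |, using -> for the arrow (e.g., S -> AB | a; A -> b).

S -> K | e | KT; K -> he | hKK; T -> h | ee

Nullable set: {T}.
S -> KT: T nullable, giving K | KT.
Drop T -> ε.
Unchanged (no nullable symbols): S -> e; K -> hKK; K -> he; T -> ee; T -> h.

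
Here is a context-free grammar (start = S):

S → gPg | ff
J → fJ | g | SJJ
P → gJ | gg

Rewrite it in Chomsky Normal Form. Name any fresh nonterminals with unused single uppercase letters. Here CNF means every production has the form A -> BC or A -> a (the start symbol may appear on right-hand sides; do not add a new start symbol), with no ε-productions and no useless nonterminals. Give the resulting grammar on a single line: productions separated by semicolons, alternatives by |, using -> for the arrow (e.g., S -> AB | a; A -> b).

S -> AA | BD; A -> f; B -> g; C -> JJ; D -> PB; J -> g | AJ | SC; P -> BB | BJ

No ε-productions.
No unit productions to eliminate.
TERM: introduce A -> f, B -> g and substitute in every rule of length ≥2.
BIN: J -> SJJ becomes J -> SC, C -> JJ; S -> BPB becomes S -> BD, D -> PB.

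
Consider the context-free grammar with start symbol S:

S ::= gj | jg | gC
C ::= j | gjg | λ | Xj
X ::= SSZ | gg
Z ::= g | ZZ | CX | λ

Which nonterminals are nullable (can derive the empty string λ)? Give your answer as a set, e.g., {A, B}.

Directly nullable (have an ε-rule): {C, Z}.
Not nullable: S, X — each has a terminal in every rule's right-hand side or depends on a non-nullable symbol.

{C, Z}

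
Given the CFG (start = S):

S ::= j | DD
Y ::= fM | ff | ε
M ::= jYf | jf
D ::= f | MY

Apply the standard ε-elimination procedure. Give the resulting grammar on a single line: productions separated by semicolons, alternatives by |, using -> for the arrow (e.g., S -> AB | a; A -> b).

Nullable set: {Y}.
D -> MY: Y nullable, giving M | MY.
M -> jYf: Y nullable, giving jYf | jf.
Drop Y -> ε.
Unchanged (no nullable symbols): S -> DD; S -> j; D -> f; M -> jf; Y -> fM; Y -> ff.

S -> j | DD; D -> M | f | MY; M -> jf | jYf; Y -> fM | ff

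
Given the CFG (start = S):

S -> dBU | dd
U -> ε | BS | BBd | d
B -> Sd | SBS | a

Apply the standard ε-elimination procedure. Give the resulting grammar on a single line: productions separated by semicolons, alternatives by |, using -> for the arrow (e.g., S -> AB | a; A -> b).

S -> dB | dd | dBU; B -> a | Sd | SBS; U -> d | BS | BBd

Nullable set: {U}.
S -> dBU: U nullable, giving dB | dBU.
Drop U -> ε.
Unchanged (no nullable symbols): S -> dd; B -> SBS; B -> Sd; B -> a; U -> BBd; U -> BS; U -> d.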